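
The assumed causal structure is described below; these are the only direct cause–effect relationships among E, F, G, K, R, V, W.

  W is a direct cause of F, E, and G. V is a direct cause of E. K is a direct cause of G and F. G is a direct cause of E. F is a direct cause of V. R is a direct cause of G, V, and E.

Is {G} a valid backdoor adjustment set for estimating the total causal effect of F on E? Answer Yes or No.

No

Backdoor paths from F to E (paths whose first edge points into F):
  P1: F <- W -> G <- R -> V -> E
  P2: F <- W -> G <- R -> E
  P3: F <- W -> G -> E
  P4: F <- W -> E
  P5: F <- K -> G <- W -> E
  P6: F <- K -> G <- R -> V -> E
  P7: F <- K -> G <- R -> E
  P8: F <- K -> G -> E
Condition 1 (no descendant of F in the set): holds — descendants of F are {E, V}; none are in {G}.
Condition 2 (every backdoor path blocked by {G}):
  P1: open — collider(s) G are conditioned on (or have a conditioned descendant) and no non-collider on the path is in the set.
  P2: open — collider(s) G are conditioned on (or have a conditioned descendant) and no non-collider on the path is in the set.
  P3: blocked at chain node G ∈ conditioning set.
  P4: open — no interior node is in the conditioning set.
  P5: open — collider(s) G are conditioned on (or have a conditioned descendant) and no non-collider on the path is in the set.
  P6: open — collider(s) G are conditioned on (or have a conditioned descendant) and no non-collider on the path is in the set.
  P7: open — collider(s) G are conditioned on (or have a conditioned descendant) and no non-collider on the path is in the set.
  P8: blocked at chain node G ∈ conditioning set.
{G} does not satisfy the backdoor criterion.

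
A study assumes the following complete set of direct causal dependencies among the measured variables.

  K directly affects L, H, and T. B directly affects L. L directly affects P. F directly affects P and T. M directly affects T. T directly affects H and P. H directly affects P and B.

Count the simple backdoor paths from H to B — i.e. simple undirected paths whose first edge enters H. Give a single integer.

A backdoor path from H to B is any simple undirected path whose first edge points into H (i.e. leaves H via a parent).
Parents of H: {K, T}.
Enumerating:
  P1: H <- K -> T <- F -> P <- L <- B
  P2: H <- K -> T -> P <- L <- B
  P3: H <- K -> L <- B
  P4: H <- T <- K -> L <- B
  P5: H <- T <- F -> P <- L <- B
  P6: H <- T -> P <- L <- B
That exhausts the simple backdoor paths. Count: 6.

6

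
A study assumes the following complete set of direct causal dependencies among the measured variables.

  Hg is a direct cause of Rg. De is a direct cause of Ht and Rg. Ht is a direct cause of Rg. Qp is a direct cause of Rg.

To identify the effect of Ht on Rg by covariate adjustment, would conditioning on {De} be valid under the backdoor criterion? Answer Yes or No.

Yes

Backdoor paths from Ht to Rg (paths whose first edge points into Ht):
  P1: Ht <- De -> Rg
Condition 1 (no descendant of Ht in the set): holds — descendants of Ht are {Rg}; none are in {De}.
Condition 2 (every backdoor path blocked by {De}):
  P1: blocked at fork node De ∈ conditioning set.
{De} satisfies the backdoor criterion.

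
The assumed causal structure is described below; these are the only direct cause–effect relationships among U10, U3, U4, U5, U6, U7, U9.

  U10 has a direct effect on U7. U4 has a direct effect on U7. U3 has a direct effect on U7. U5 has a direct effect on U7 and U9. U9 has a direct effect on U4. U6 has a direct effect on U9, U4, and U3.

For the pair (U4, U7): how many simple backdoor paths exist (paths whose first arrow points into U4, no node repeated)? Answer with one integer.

4

A backdoor path from U4 to U7 is any simple undirected path whose first edge points into U4 (i.e. leaves U4 via a parent).
Parents of U4: {U6, U9}.
Enumerating:
  P1: U4 <- U6 -> U9 <- U5 -> U7
  P2: U4 <- U6 -> U3 -> U7
  P3: U4 <- U9 <- U5 -> U7
  P4: U4 <- U9 <- U6 -> U3 -> U7
That exhausts the simple backdoor paths. Count: 4.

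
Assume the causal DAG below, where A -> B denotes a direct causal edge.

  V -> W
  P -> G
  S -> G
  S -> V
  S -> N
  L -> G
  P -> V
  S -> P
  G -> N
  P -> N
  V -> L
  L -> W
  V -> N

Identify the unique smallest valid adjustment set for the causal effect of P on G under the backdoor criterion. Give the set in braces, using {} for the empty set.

{S}

Variables eligible for adjustment (non-descendants of P, excluding P and G): {S}.
Backdoor paths from P to G:
  P1: P <- S -> V -> L -> G
  P2: P <- S -> V -> W <- L -> G
  P3: P <- S -> V -> N <- G
  P4: P <- S -> G
  P5: P <- S -> N <- V -> L -> G
  P6: P <- S -> N <- V -> W <- L -> G
  P7: P <- S -> N <- G
The empty set is not sufficient: P1 (P <- S -> V -> L -> G) has no collider blocking it and no conditioned non-collider, so it is open.
Try {S}:
  P1: blocked at fork node S ∈ conditioning set.
  P2: blocked at fork node S ∈ conditioning set.
  P3: blocked at fork node S ∈ conditioning set.
  P4: blocked at fork node S ∈ conditioning set.
  P5: blocked at fork node S ∈ conditioning set.
  P6: blocked at fork node S ∈ conditioning set.
  P7: blocked at fork node S ∈ conditioning set.
{S} contains no descendant of P and blocks every backdoor path.
{S} is the unique smallest valid adjustment set.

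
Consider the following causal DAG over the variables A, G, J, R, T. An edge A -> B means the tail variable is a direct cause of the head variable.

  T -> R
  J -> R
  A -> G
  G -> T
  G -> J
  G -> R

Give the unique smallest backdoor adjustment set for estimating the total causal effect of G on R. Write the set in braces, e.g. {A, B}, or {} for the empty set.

{}

Variables eligible for adjustment (non-descendants of G, excluding G and R): {A}.
Backdoor paths from G to R:
  (none)
With no backdoor paths the empty set already satisfies the criterion, and it is trivially minimal.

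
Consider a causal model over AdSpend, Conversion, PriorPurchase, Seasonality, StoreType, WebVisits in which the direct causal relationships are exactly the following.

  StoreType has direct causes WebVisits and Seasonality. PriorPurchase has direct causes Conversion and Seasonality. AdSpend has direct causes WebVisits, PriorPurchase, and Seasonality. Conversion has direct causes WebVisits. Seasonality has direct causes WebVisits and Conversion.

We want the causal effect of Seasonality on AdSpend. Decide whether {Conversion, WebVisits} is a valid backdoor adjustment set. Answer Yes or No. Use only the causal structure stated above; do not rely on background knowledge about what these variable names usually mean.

Yes

Backdoor paths from Seasonality to AdSpend (paths whose first edge points into Seasonality):
  P1: Seasonality <- WebVisits -> Conversion -> PriorPurchase -> AdSpend
  P2: Seasonality <- WebVisits -> AdSpend
  P3: Seasonality <- Conversion <- WebVisits -> AdSpend
  P4: Seasonality <- Conversion -> PriorPurchase -> AdSpend
Condition 1 (no descendant of Seasonality in the set): holds — descendants of Seasonality are {AdSpend, PriorPurchase, StoreType}; none are in {Conversion, WebVisits}.
Condition 2 (every backdoor path blocked by {Conversion, WebVisits}):
  P1: blocked at fork node WebVisits ∈ conditioning set.
  P2: blocked at fork node WebVisits ∈ conditioning set.
  P3: blocked at chain node Conversion ∈ conditioning set.
  P4: blocked at fork node Conversion ∈ conditioning set.
{Conversion, WebVisits} satisfies the backdoor criterion.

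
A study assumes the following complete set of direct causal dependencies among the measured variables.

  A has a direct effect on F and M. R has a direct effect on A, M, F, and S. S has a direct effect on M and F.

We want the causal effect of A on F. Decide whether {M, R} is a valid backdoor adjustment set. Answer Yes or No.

No

Backdoor paths from A to F (paths whose first edge points into A):
  P1: A <- R -> S -> F
  P2: A <- R -> F
  P3: A <- R -> M <- S -> F
Condition 1 (no descendant of A in the set): FAILS — M is a descendant of A.
Condition 2 (every backdoor path blocked by {M, R}):
  P1: blocked at fork node R ∈ conditioning set.
  P2: blocked at fork node R ∈ conditioning set.
  P3: blocked at fork node R ∈ conditioning set.
{M, R} does not satisfy the backdoor criterion.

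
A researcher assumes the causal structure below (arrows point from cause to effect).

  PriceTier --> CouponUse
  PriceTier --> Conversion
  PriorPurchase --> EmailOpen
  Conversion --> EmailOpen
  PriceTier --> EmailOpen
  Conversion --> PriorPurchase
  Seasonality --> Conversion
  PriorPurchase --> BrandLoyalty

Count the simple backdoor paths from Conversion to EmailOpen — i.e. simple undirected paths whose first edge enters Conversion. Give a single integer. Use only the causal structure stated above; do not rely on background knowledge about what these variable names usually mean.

A backdoor path from Conversion to EmailOpen is any simple undirected path whose first edge points into Conversion (i.e. leaves Conversion via a parent).
Parents of Conversion: {PriceTier, Seasonality}.
Enumerating:
  P1: Conversion <- PriceTier -> EmailOpen
That exhausts the simple backdoor paths. Count: 1.

1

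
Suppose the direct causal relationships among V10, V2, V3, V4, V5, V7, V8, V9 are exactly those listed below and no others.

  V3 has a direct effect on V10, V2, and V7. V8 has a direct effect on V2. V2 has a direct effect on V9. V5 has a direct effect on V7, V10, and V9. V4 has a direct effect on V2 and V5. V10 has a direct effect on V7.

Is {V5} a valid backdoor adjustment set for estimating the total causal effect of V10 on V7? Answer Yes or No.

No

Backdoor paths from V10 to V7 (paths whose first edge points into V10):
  P1: V10 <- V3 -> V2 <- V4 -> V5 -> V7
  P2: V10 <- V3 -> V2 -> V9 <- V5 -> V7
  P3: V10 <- V3 -> V7
  P4: V10 <- V5 <- V4 -> V2 <- V3 -> V7
  P5: V10 <- V5 -> V7
  P6: V10 <- V5 -> V9 <- V2 <- V3 -> V7
Condition 1 (no descendant of V10 in the set): holds — descendants of V10 are {V7}; none are in {V5}.
Condition 2 (every backdoor path blocked by {V5}):
  P1: blocked at collider V2 (neither it nor any descendant is in the conditioning set).
  P2: blocked at collider V9 (neither it nor any descendant is in the conditioning set).
  P3: open — no interior node is in the conditioning set.
  P4: blocked at chain node V5 ∈ conditioning set.
  P5: blocked at fork node V5 ∈ conditioning set.
  P6: blocked at fork node V5 ∈ conditioning set.
{V5} does not satisfy the backdoor criterion.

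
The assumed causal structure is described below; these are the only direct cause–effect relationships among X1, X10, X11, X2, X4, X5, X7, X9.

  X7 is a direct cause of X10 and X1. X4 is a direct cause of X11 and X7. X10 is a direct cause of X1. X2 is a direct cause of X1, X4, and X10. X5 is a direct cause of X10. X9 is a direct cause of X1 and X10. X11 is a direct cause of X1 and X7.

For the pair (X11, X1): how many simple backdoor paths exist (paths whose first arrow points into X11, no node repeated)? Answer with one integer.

A backdoor path from X11 to X1 is any simple undirected path whose first edge points into X11 (i.e. leaves X11 via a parent).
Parents of X11: {X4}.
Enumerating:
  P1: X11 <- X4 <- X2 -> X10 <- X9 -> X1
  P2: X11 <- X4 <- X2 -> X10 <- X7 -> X1
  P3: X11 <- X4 <- X2 -> X10 -> X1
  P4: X11 <- X4 <- X2 -> X1
  P5: X11 <- X4 -> X7 -> X10 <- X2 -> X1
  P6: X11 <- X4 -> X7 -> X10 <- X9 -> X1
  P7: X11 <- X4 -> X7 -> X10 -> X1
  P8: X11 <- X4 -> X7 -> X1
That exhausts the simple backdoor paths. Count: 8.

8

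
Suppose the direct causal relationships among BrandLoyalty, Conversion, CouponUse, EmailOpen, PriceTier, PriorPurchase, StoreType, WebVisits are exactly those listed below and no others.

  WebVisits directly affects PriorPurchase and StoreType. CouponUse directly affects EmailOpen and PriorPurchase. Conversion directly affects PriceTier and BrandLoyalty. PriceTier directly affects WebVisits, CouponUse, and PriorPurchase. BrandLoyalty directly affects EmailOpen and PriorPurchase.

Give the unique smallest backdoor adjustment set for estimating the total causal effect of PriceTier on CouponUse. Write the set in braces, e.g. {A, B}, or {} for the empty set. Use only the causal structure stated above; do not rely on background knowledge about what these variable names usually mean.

Variables eligible for adjustment (non-descendants of PriceTier, excluding PriceTier and CouponUse): {BrandLoyalty, Conversion}.
Backdoor paths from PriceTier to CouponUse:
  P1: PriceTier <- Conversion -> BrandLoyalty -> EmailOpen <- CouponUse
  P2: PriceTier <- Conversion -> BrandLoyalty -> PriorPurchase <- CouponUse
Each backdoor path contains an unconditioned collider, so every path is already blocked with the empty conditioning set:
  P1: blocked at collider EmailOpen (neither it nor any descendant is in the conditioning set).
  P2: blocked at collider PriorPurchase (neither it nor any descendant is in the conditioning set).
The empty set is therefore the unique smallest valid set.

{}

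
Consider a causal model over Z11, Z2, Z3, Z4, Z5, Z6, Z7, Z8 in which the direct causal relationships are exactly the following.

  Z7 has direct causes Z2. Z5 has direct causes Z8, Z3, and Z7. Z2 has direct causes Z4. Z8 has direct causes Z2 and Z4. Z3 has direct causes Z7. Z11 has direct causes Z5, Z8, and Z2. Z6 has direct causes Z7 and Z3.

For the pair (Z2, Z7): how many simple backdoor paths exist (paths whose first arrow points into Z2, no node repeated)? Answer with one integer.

A backdoor path from Z2 to Z7 is any simple undirected path whose first edge points into Z2 (i.e. leaves Z2 via a parent).
Parents of Z2: {Z4}.
Enumerating:
  P1: Z2 <- Z4 -> Z8 -> Z5 <- Z7
  P2: Z2 <- Z4 -> Z8 -> Z5 <- Z3 <- Z7
  P3: Z2 <- Z4 -> Z8 -> Z5 <- Z3 -> Z6 <- Z7
  P4: Z2 <- Z4 -> Z8 -> Z11 <- Z5 <- Z7
  P5: Z2 <- Z4 -> Z8 -> Z11 <- Z5 <- Z3 <- Z7
  P6: Z2 <- Z4 -> Z8 -> Z11 <- Z5 <- Z3 -> Z6 <- Z7
That exhausts the simple backdoor paths. Count: 6.

6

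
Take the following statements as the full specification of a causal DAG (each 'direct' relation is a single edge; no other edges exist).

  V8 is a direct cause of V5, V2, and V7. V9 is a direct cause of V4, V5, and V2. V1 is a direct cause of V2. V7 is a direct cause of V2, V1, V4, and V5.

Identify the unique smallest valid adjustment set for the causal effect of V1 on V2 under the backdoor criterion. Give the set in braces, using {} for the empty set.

Variables eligible for adjustment (non-descendants of V1, excluding V1 and V2): {V4, V5, V7, V8, V9}.
Backdoor paths from V1 to V2:
  P1: V1 <- V7 <- V8 -> V2
  P2: V1 <- V7 <- V8 -> V5 <- V9 -> V2
  P3: V1 <- V7 -> V2
  P4: V1 <- V7 -> V4 <- V9 -> V2
  P5: V1 <- V7 -> V4 <- V9 -> V5 <- V8 -> V2
  P6: V1 <- V7 -> V5 <- V8 -> V2
  P7: V1 <- V7 -> V5 <- V9 -> V2
The empty set is not sufficient: P1 (V1 <- V7 <- V8 -> V2) has no collider blocking it and no conditioned non-collider, so it is open.
Try {V7}:
  P1: blocked at chain node V7 ∈ conditioning set.
  P2: blocked at chain node V7 ∈ conditioning set.
  P3: blocked at fork node V7 ∈ conditioning set.
  P4: blocked at fork node V7 ∈ conditioning set.
  P5: blocked at fork node V7 ∈ conditioning set.
  P6: blocked at fork node V7 ∈ conditioning set.
  P7: blocked at fork node V7 ∈ conditioning set.
{V7} contains no descendant of V1 and blocks every backdoor path.
No other singleton works — e.g. {V8} leaves P3 open — so {V7} is the unique smallest valid adjustment set.

{V7}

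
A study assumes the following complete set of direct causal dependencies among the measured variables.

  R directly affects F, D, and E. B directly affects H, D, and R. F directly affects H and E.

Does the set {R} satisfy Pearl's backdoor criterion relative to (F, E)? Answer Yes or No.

Yes

Backdoor paths from F to E (paths whose first edge points into F):
  P1: F <- R -> E
Condition 1 (no descendant of F in the set): holds — descendants of F are {E, H}; none are in {R}.
Condition 2 (every backdoor path blocked by {R}):
  P1: blocked at fork node R ∈ conditioning set.
{R} satisfies the backdoor criterion.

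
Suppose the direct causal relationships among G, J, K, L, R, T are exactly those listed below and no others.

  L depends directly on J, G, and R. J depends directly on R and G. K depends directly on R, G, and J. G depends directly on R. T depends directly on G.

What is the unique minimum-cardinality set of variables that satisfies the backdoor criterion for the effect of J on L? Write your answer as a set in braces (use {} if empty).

{G, R}

Variables eligible for adjustment (non-descendants of J, excluding J and L): {G, R, T}.
Backdoor paths from J to L:
  P1: J <- R -> G -> L
  P2: J <- R -> K <- G -> L
  P3: J <- R -> L
  P4: J <- G <- R -> L
  P5: J <- G -> K <- R -> L
  P6: J <- G -> L
The empty set is not sufficient: P1 (J <- R -> G -> L) has no collider blocking it and no conditioned non-collider, so it is open.
Try {G, R}:
  P1: blocked at fork node R ∈ conditioning set.
  P2: blocked at fork node R ∈ conditioning set.
  P3: blocked at fork node R ∈ conditioning set.
  P4: blocked at chain node G ∈ conditioning set.
  P5: blocked at fork node G ∈ conditioning set.
  P6: blocked at fork node G ∈ conditioning set.
{G, R} contains no descendant of J and blocks every backdoor path.
Every element of {G, R} is needed (dropping G leaves P6 open; dropping R leaves P3 open), so no proper subset is valid.
Among all size-2 subsets of the eligible variables, only {G, R} blocks every backdoor path, so it is the unique smallest valid adjustment set.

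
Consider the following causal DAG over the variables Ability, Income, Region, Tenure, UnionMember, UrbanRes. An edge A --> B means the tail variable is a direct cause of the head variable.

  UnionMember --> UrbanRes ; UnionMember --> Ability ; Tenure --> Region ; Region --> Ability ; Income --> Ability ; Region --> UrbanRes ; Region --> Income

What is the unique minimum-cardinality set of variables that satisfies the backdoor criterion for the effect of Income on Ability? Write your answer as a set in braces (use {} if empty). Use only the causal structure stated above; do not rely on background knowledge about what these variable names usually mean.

Variables eligible for adjustment (non-descendants of Income, excluding Income and Ability): {Region, Tenure, UnionMember, UrbanRes}.
Backdoor paths from Income to Ability:
  P1: Income <- Region -> UrbanRes <- UnionMember -> Ability
  P2: Income <- Region -> Ability
The empty set is not sufficient: P2 (Income <- Region -> Ability) has no collider blocking it and no conditioned non-collider, so it is open.
Try {Region}:
  P1: blocked at fork node Region ∈ conditioning set.
  P2: blocked at fork node Region ∈ conditioning set.
{Region} contains no descendant of Income and blocks every backdoor path.
No other singleton works — e.g. {Tenure} leaves P2 open — so {Region} is the unique smallest valid adjustment set.

{Region}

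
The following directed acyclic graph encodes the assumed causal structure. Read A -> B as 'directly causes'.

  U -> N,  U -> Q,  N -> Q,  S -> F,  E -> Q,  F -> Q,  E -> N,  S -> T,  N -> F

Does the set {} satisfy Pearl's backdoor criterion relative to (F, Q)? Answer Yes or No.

Backdoor paths from F to Q (paths whose first edge points into F):
  P1: F <- N <- E -> Q
  P2: F <- N <- U -> Q
  P3: F <- N -> Q
Condition 1 (no descendant of F in the set): holds — descendants of F are {Q}; none are in {}.
Condition 2 (every backdoor path blocked by {}):
  P1: open — no interior node is in the conditioning set.
  P2: open — no interior node is in the conditioning set.
  P3: open — no interior node is in the conditioning set.
{} does not satisfy the backdoor criterion.

No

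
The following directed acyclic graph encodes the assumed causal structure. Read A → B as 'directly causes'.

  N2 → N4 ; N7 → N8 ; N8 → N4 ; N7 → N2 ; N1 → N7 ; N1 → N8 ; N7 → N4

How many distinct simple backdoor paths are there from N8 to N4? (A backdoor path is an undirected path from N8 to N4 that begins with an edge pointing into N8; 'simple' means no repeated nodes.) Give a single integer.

A backdoor path from N8 to N4 is any simple undirected path whose first edge points into N8 (i.e. leaves N8 via a parent).
Parents of N8: {N1, N7}.
Enumerating:
  P1: N8 <- N1 -> N7 -> N2 -> N4
  P2: N8 <- N1 -> N7 -> N4
  P3: N8 <- N7 -> N2 -> N4
  P4: N8 <- N7 -> N4
That exhausts the simple backdoor paths. Count: 4.

4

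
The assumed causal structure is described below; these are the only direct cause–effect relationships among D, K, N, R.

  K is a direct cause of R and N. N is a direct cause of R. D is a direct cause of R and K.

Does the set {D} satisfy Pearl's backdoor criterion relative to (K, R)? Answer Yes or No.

Yes

Backdoor paths from K to R (paths whose first edge points into K):
  P1: K <- D -> R
Condition 1 (no descendant of K in the set): holds — descendants of K are {N, R}; none are in {D}.
Condition 2 (every backdoor path blocked by {D}):
  P1: blocked at fork node D ∈ conditioning set.
{D} satisfies the backdoor criterion.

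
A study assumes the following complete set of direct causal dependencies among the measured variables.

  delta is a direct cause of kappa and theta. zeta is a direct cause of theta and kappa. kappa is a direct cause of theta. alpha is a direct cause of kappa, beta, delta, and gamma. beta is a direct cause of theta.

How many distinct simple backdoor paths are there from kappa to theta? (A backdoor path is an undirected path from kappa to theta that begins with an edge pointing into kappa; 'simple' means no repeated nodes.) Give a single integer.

5

A backdoor path from kappa to theta is any simple undirected path whose first edge points into kappa (i.e. leaves kappa via a parent).
Parents of kappa: {alpha, delta, zeta}.
Enumerating:
  P1: kappa <- zeta -> theta
  P2: kappa <- alpha -> delta -> theta
  P3: kappa <- alpha -> beta -> theta
  P4: kappa <- delta <- alpha -> beta -> theta
  P5: kappa <- delta -> theta
That exhausts the simple backdoor paths. Count: 5.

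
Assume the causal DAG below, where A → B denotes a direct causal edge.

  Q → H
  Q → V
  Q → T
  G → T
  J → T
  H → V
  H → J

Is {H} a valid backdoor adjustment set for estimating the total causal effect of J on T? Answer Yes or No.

Backdoor paths from J to T (paths whose first edge points into J):
  P1: J <- H <- Q -> T
  P2: J <- H -> V <- Q -> T
Condition 1 (no descendant of J in the set): holds — descendants of J are {T}; none are in {H}.
Condition 2 (every backdoor path blocked by {H}):
  P1: blocked at chain node H ∈ conditioning set.
  P2: blocked at fork node H ∈ conditioning set.
{H} satisfies the backdoor criterion.

Yes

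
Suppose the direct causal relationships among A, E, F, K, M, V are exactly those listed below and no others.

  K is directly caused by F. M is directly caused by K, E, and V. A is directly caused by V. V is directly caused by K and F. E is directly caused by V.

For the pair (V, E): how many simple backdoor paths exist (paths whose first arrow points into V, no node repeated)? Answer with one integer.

2

A backdoor path from V to E is any simple undirected path whose first edge points into V (i.e. leaves V via a parent).
Parents of V: {F, K}.
Enumerating:
  P1: V <- F -> K -> M <- E
  P2: V <- K -> M <- E
That exhausts the simple backdoor paths. Count: 2.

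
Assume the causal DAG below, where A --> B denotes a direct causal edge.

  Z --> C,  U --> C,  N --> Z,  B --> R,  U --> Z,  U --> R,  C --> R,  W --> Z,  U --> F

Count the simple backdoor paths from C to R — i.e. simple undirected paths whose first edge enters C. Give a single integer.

A backdoor path from C to R is any simple undirected path whose first edge points into C (i.e. leaves C via a parent).
Parents of C: {U, Z}.
Enumerating:
  P1: C <- U -> R
  P2: C <- Z <- U -> R
That exhausts the simple backdoor paths. Count: 2.

2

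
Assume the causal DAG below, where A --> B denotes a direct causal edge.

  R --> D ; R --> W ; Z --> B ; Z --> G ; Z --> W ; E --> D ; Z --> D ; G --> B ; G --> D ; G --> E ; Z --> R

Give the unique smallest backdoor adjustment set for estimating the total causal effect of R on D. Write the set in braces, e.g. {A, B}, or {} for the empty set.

{Z}

Variables eligible for adjustment (non-descendants of R, excluding R and D): {B, E, G, Z}.
Backdoor paths from R to D:
  P1: R <- Z -> G -> E -> D
  P2: R <- Z -> G -> D
  P3: R <- Z -> B <- G -> E -> D
  P4: R <- Z -> B <- G -> D
  P5: R <- Z -> D
The empty set is not sufficient: P1 (R <- Z -> G -> E -> D) has no collider blocking it and no conditioned non-collider, so it is open.
Try {Z}:
  P1: blocked at fork node Z ∈ conditioning set.
  P2: blocked at fork node Z ∈ conditioning set.
  P3: blocked at fork node Z ∈ conditioning set.
  P4: blocked at fork node Z ∈ conditioning set.
  P5: blocked at fork node Z ∈ conditioning set.
{Z} contains no descendant of R and blocks every backdoor path.
No other singleton works — e.g. {G} leaves P5 open — so {Z} is the unique smallest valid adjustment set.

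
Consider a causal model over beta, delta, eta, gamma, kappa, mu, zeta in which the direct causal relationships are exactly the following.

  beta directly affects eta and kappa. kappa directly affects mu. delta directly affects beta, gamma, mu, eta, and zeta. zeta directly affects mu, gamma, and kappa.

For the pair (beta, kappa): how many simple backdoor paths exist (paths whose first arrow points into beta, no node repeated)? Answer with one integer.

6

A backdoor path from beta to kappa is any simple undirected path whose first edge points into beta (i.e. leaves beta via a parent).
Parents of beta: {delta}.
Enumerating:
  P1: beta <- delta -> zeta -> kappa
  P2: beta <- delta -> zeta -> mu <- kappa
  P3: beta <- delta -> mu <- zeta -> kappa
  P4: beta <- delta -> mu <- kappa
  P5: beta <- delta -> gamma <- zeta -> kappa
  P6: beta <- delta -> gamma <- zeta -> mu <- kappa
That exhausts the simple backdoor paths. Count: 6.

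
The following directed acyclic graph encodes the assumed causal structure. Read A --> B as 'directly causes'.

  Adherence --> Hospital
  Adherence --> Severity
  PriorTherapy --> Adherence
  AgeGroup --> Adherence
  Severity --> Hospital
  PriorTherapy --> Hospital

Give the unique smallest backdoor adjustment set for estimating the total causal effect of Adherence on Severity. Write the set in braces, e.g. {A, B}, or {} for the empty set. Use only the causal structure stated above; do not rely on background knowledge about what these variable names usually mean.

{}

Variables eligible for adjustment (non-descendants of Adherence, excluding Adherence and Severity): {AgeGroup, PriorTherapy}.
Backdoor paths from Adherence to Severity:
  P1: Adherence <- PriorTherapy -> Hospital <- Severity
Each backdoor path contains an unconditioned collider, so every path is already blocked with the empty conditioning set:
  P1: blocked at collider Hospital (neither it nor any descendant is in the conditioning set).
The empty set is therefore the unique smallest valid set.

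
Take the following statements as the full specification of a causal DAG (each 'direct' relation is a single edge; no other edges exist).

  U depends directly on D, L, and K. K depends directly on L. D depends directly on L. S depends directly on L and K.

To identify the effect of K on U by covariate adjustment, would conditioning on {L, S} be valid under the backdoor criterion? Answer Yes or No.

No

Backdoor paths from K to U (paths whose first edge points into K):
  P1: K <- L -> D -> U
  P2: K <- L -> U
Condition 1 (no descendant of K in the set): FAILS — S is a descendant of K.
Condition 2 (every backdoor path blocked by {L, S}):
  P1: blocked at fork node L ∈ conditioning set.
  P2: blocked at fork node L ∈ conditioning set.
{L, S} does not satisfy the backdoor criterion.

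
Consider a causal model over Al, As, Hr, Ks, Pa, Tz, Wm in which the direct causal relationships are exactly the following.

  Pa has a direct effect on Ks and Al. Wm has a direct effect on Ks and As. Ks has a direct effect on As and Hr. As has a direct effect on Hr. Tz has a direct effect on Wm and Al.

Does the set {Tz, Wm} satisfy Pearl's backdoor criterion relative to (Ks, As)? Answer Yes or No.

Yes

Backdoor paths from Ks to As (paths whose first edge points into Ks):
  P1: Ks <- Wm -> As
  P2: Ks <- Pa -> Al <- Tz -> Wm -> As
Condition 1 (no descendant of Ks in the set): holds — descendants of Ks are {As, Hr}; none are in {Tz, Wm}.
Condition 2 (every backdoor path blocked by {Tz, Wm}):
  P1: blocked at fork node Wm ∈ conditioning set.
  P2: blocked at collider Al (neither it nor any descendant is in the conditioning set).
{Tz, Wm} satisfies the backdoor criterion.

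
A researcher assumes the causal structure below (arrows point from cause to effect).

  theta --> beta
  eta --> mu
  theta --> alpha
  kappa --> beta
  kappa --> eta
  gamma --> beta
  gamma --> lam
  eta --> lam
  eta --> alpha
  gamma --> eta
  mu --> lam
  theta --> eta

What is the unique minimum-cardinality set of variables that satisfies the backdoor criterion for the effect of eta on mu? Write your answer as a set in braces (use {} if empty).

Variables eligible for adjustment (non-descendants of eta, excluding eta and mu): {beta, gamma, kappa, theta}.
Backdoor paths from eta to mu:
  P1: eta <- gamma -> lam <- mu
  P2: eta <- kappa -> beta <- gamma -> lam <- mu
  P3: eta <- theta -> beta <- gamma -> lam <- mu
Each backdoor path contains an unconditioned collider, so every path is already blocked with the empty conditioning set:
  P1: blocked at collider lam (neither it nor any descendant is in the conditioning set).
  P2: blocked at collider beta (neither it nor any descendant is in the conditioning set).
  P3: blocked at collider beta (neither it nor any descendant is in the conditioning set).
The empty set is therefore the unique smallest valid set.

{}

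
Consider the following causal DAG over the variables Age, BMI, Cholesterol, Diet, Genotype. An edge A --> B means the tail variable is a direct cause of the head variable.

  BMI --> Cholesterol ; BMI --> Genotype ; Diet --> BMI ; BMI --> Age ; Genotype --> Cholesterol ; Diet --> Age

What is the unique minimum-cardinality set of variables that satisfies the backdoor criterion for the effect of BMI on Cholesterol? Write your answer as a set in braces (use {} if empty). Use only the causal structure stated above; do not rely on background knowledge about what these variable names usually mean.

{}

Variables eligible for adjustment (non-descendants of BMI, excluding BMI and Cholesterol): {Diet}.
Backdoor paths from BMI to Cholesterol:
  (none)
With no backdoor paths the empty set already satisfies the criterion, and it is trivially minimal.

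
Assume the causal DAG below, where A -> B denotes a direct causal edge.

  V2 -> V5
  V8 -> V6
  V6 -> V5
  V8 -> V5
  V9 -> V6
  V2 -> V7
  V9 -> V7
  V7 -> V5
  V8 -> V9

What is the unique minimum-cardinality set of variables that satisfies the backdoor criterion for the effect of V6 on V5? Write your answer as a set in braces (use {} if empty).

{V8, V9}

Variables eligible for adjustment (non-descendants of V6, excluding V6 and V5): {V2, V7, V8, V9}.
Backdoor paths from V6 to V5:
  P1: V6 <- V8 -> V9 -> V7 <- V2 -> V5
  P2: V6 <- V8 -> V9 -> V7 -> V5
  P3: V6 <- V8 -> V5
  P4: V6 <- V9 <- V8 -> V5
  P5: V6 <- V9 -> V7 <- V2 -> V5
  P6: V6 <- V9 -> V7 -> V5
The empty set is not sufficient: P2 (V6 <- V8 -> V9 -> V7 -> V5) has no collider blocking it and no conditioned non-collider, so it is open.
Try {V8, V9}:
  P1: blocked at fork node V8 ∈ conditioning set.
  P2: blocked at fork node V8 ∈ conditioning set.
  P3: blocked at fork node V8 ∈ conditioning set.
  P4: blocked at chain node V9 ∈ conditioning set.
  P5: blocked at fork node V9 ∈ conditioning set.
  P6: blocked at fork node V9 ∈ conditioning set.
{V8, V9} contains no descendant of V6 and blocks every backdoor path.
Every element of {V8, V9} is needed (dropping V8 leaves P3 open; dropping V9 leaves P6 open), so no proper subset is valid.
Among all size-2 subsets of the eligible variables, only {V8, V9} blocks every backdoor path, so it is the unique smallest valid adjustment set.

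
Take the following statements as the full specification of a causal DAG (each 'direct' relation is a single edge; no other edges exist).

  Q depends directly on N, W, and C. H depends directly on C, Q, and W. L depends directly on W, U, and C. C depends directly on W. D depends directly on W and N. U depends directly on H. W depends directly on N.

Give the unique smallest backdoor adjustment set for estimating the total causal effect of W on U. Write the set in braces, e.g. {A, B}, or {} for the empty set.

{N}

Variables eligible for adjustment (non-descendants of W, excluding W and U): {N}.
Backdoor paths from W to U:
  P1: W <- N -> Q <- C -> H -> U
  P2: W <- N -> Q <- C -> L <- U
  P3: W <- N -> Q -> H <- C -> L <- U
  P4: W <- N -> Q -> H -> U
The empty set is not sufficient: P4 (W <- N -> Q -> H -> U) has no collider blocking it and no conditioned non-collider, so it is open.
Try {N}:
  P1: blocked at fork node N ∈ conditioning set.
  P2: blocked at fork node N ∈ conditioning set.
  P3: blocked at fork node N ∈ conditioning set.
  P4: blocked at fork node N ∈ conditioning set.
{N} contains no descendant of W and blocks every backdoor path.
{N} is the unique smallest valid adjustment set.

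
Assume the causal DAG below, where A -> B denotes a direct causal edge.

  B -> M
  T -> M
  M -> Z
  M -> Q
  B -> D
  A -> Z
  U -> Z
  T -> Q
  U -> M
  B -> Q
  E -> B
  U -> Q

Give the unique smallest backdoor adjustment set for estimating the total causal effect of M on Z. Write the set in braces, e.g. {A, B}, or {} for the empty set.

{U}

Variables eligible for adjustment (non-descendants of M, excluding M and Z): {A, B, D, E, T, U}.
Backdoor paths from M to Z:
  P1: M <- U -> Z
  P2: M <- T -> Q <- U -> Z
  P3: M <- B -> Q <- U -> Z
The empty set is not sufficient: P1 (M <- U -> Z) has no collider blocking it and no conditioned non-collider, so it is open.
Try {U}:
  P1: blocked at fork node U ∈ conditioning set.
  P2: blocked at collider Q (neither it nor any descendant is in the conditioning set).
  P3: blocked at collider Q (neither it nor any descendant is in the conditioning set).
{U} contains no descendant of M and blocks every backdoor path.
No other singleton works — e.g. {T} leaves P1 open — so {U} is the unique smallest valid adjustment set.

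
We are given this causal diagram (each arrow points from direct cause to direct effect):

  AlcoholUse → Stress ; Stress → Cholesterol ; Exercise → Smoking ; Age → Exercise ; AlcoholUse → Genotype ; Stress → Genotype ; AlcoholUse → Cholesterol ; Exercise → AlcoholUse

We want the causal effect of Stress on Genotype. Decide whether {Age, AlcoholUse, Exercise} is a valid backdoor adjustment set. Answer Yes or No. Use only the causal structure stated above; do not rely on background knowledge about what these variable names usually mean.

Backdoor paths from Stress to Genotype (paths whose first edge points into Stress):
  P1: Stress <- AlcoholUse -> Genotype
Condition 1 (no descendant of Stress in the set): holds — descendants of Stress are {Cholesterol, Genotype}; none are in {Age, AlcoholUse, Exercise}.
Condition 2 (every backdoor path blocked by {Age, AlcoholUse, Exercise}):
  P1: blocked at fork node AlcoholUse ∈ conditioning set.
{Age, AlcoholUse, Exercise} satisfies the backdoor criterion.

Yes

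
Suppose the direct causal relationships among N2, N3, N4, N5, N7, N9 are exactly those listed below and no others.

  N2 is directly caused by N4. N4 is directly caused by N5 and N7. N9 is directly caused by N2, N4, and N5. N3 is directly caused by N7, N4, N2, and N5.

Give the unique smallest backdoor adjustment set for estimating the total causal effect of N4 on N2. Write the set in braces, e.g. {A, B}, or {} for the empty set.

{}

Variables eligible for adjustment (non-descendants of N4, excluding N4 and N2): {N5, N7}.
Backdoor paths from N4 to N2:
  P1: N4 <- N5 -> N9 <- N2
  P2: N4 <- N5 -> N3 <- N2
  P3: N4 <- N7 -> N3 <- N5 -> N9 <- N2
  P4: N4 <- N7 -> N3 <- N2
Each backdoor path contains an unconditioned collider, so every path is already blocked with the empty conditioning set:
  P1: blocked at collider N9 (neither it nor any descendant is in the conditioning set).
  P2: blocked at collider N3 (neither it nor any descendant is in the conditioning set).
  P3: blocked at collider N3 (neither it nor any descendant is in the conditioning set).
  P4: blocked at collider N3 (neither it nor any descendant is in the conditioning set).
The empty set is therefore the unique smallest valid set.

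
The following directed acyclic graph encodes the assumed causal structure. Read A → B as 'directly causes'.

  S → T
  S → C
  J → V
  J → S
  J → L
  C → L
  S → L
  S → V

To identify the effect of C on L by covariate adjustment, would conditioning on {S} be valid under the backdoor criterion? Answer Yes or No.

Yes

Backdoor paths from C to L (paths whose first edge points into C):
  P1: C <- S <- J -> L
  P2: C <- S -> V <- J -> L
  P3: C <- S -> L
Condition 1 (no descendant of C in the set): holds — descendants of C are {L}; none are in {S}.
Condition 2 (every backdoor path blocked by {S}):
  P1: blocked at chain node S ∈ conditioning set.
  P2: blocked at fork node S ∈ conditioning set.
  P3: blocked at fork node S ∈ conditioning set.
{S} satisfies the backdoor criterion.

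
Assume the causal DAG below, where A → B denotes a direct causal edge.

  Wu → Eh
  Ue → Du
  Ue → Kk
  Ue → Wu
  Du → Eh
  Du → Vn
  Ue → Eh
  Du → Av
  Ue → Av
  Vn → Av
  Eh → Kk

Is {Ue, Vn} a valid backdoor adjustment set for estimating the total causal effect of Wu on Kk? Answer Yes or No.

Yes

Backdoor paths from Wu to Kk (paths whose first edge points into Wu):
  P1: Wu <- Ue -> Du -> Eh -> Kk
  P2: Wu <- Ue -> Eh -> Kk
  P3: Wu <- Ue -> Kk
  P4: Wu <- Ue -> Av <- Du -> Eh -> Kk
  P5: Wu <- Ue -> Av <- Vn <- Du -> Eh -> Kk
Condition 1 (no descendant of Wu in the set): holds — descendants of Wu are {Eh, Kk}; none are in {Ue, Vn}.
Condition 2 (every backdoor path blocked by {Ue, Vn}):
  P1: blocked at fork node Ue ∈ conditioning set.
  P2: blocked at fork node Ue ∈ conditioning set.
  P3: blocked at fork node Ue ∈ conditioning set.
  P4: blocked at fork node Ue ∈ conditioning set.
  P5: blocked at fork node Ue ∈ conditioning set.
{Ue, Vn} satisfies the backdoor criterion.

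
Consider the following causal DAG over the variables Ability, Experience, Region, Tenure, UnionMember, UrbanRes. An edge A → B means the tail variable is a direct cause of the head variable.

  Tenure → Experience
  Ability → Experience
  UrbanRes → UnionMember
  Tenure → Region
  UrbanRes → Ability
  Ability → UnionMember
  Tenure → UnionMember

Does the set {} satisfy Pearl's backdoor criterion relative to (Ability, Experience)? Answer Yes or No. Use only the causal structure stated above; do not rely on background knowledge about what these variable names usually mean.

Backdoor paths from Ability to Experience (paths whose first edge points into Ability):
  P1: Ability <- UrbanRes -> UnionMember <- Tenure -> Experience
Condition 1 (no descendant of Ability in the set): holds — descendants of Ability are {Experience, UnionMember}; none are in {}.
Condition 2 (every backdoor path blocked by {}):
  P1: blocked at collider UnionMember (neither it nor any descendant is in the conditioning set).
{} satisfies the backdoor criterion.

Yes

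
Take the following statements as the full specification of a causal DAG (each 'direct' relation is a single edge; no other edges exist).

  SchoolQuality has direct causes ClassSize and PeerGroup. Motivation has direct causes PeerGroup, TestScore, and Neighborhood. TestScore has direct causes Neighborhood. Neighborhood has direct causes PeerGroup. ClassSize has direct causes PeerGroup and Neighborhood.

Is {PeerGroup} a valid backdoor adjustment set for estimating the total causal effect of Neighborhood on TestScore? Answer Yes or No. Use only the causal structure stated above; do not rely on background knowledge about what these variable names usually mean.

Yes

Backdoor paths from Neighborhood to TestScore (paths whose first edge points into Neighborhood):
  P1: Neighborhood <- PeerGroup -> Motivation <- TestScore
Condition 1 (no descendant of Neighborhood in the set): holds — descendants of Neighborhood are {ClassSize, Motivation, SchoolQuality, TestScore}; none are in {PeerGroup}.
Condition 2 (every backdoor path blocked by {PeerGroup}):
  P1: blocked at fork node PeerGroup ∈ conditioning set.
{PeerGroup} satisfies the backdoor criterion.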